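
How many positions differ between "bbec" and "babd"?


Comparing "bbec" and "babd" position by position:
  Position 0: 'b' vs 'b' => same
  Position 1: 'b' vs 'a' => DIFFER
  Position 2: 'e' vs 'b' => DIFFER
  Position 3: 'c' vs 'd' => DIFFER
Positions that differ: 3

3


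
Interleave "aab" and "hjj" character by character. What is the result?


Interleaving "aab" and "hjj":
  Position 0: 'a' from first, 'h' from second => "ah"
  Position 1: 'a' from first, 'j' from second => "aj"
  Position 2: 'b' from first, 'j' from second => "bj"
Result: ahajbj

ahajbj


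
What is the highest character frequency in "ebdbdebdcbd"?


Input: ebdbdebdcbd
Character counts:
  'b': 4
  'c': 1
  'd': 4
  'e': 2
Maximum frequency: 4

4


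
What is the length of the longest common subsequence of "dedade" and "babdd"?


LCS of "dedade" and "babdd"
DP table:
           b    a    b    d    d
      0    0    0    0    0    0
  d   0    0    0    0    1    1
  e   0    0    0    0    1    1
  d   0    0    0    0    1    2
  a   0    0    1    1    1    2
  d   0    0    1    1    2    2
  e   0    0    1    1    2    2
LCS length = dp[6][5] = 2

2


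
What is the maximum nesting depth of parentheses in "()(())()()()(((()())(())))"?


Input: "()(())()()()(((()())(())))"
Tracking depth:
  Position 0 '(': depth becomes 1
  Position 1 ')': depth becomes 0
  Position 2 '(': depth becomes 1
  Position 3 '(': depth becomes 2
  Position 4 ')': depth becomes 1
  Position 5 ')': depth becomes 0
  Position 6 '(': depth becomes 1
  Position 7 ')': depth becomes 0
  Position 8 '(': depth becomes 1
  Position 9 ')': depth becomes 0
  Position 10 '(': depth becomes 1
  Position 11 ')': depth becomes 0
  Position 12 '(': depth becomes 1
  Position 13 '(': depth becomes 2
  Position 14 '(': depth becomes 3
  Position 15 '(': depth becomes 4
  Position 16 ')': depth becomes 3
  Position 17 '(': depth becomes 4
  Position 18 ')': depth becomes 3
  Position 19 ')': depth becomes 2
  Position 20 '(': depth becomes 3
  Position 21 '(': depth becomes 4
  Position 22 ')': depth becomes 3
  Position 23 ')': depth becomes 2
  Position 24 ')': depth becomes 1
  Position 25 ')': depth becomes 0
Maximum depth reached: 4

4


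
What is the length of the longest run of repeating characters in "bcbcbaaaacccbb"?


Input: "bcbcbaaaacccbb"
Scanning for longest run:
  Position 1 ('c'): new char, reset run to 1
  Position 2 ('b'): new char, reset run to 1
  Position 3 ('c'): new char, reset run to 1
  Position 4 ('b'): new char, reset run to 1
  Position 5 ('a'): new char, reset run to 1
  Position 6 ('a'): continues run of 'a', length=2
  Position 7 ('a'): continues run of 'a', length=3
  Position 8 ('a'): continues run of 'a', length=4
  Position 9 ('c'): new char, reset run to 1
  Position 10 ('c'): continues run of 'c', length=2
  Position 11 ('c'): continues run of 'c', length=3
  Position 12 ('b'): new char, reset run to 1
  Position 13 ('b'): continues run of 'b', length=2
Longest run: 'a' with length 4

4


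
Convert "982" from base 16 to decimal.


Input: "982" in base 16
Positional expansion:
  Digit '9' (value 9) x 16^2 = 2304
  Digit '8' (value 8) x 16^1 = 128
  Digit '2' (value 2) x 16^0 = 2
Sum = 2434

2434


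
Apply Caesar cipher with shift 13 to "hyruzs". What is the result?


Caesar cipher: shift "hyruzs" by 13
  'h' (pos 7) + 13 = pos 20 = 'u'
  'y' (pos 24) + 13 = pos 11 = 'l'
  'r' (pos 17) + 13 = pos 4 = 'e'
  'u' (pos 20) + 13 = pos 7 = 'h'
  'z' (pos 25) + 13 = pos 12 = 'm'
  's' (pos 18) + 13 = pos 5 = 'f'
Result: ulehmf

ulehmf


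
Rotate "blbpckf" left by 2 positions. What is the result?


Input: "blbpckf", rotate left by 2
First 2 characters: "bl"
Remaining characters: "bpckf"
Concatenate remaining + first: "bpckf" + "bl" = "bpckfbl"

bpckfbl


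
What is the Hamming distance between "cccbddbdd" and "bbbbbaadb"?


Comparing "cccbddbdd" and "bbbbbaadb" position by position:
  Position 0: 'c' vs 'b' => differ
  Position 1: 'c' vs 'b' => differ
  Position 2: 'c' vs 'b' => differ
  Position 3: 'b' vs 'b' => same
  Position 4: 'd' vs 'b' => differ
  Position 5: 'd' vs 'a' => differ
  Position 6: 'b' vs 'a' => differ
  Position 7: 'd' vs 'd' => same
  Position 8: 'd' vs 'b' => differ
Total differences (Hamming distance): 7

7


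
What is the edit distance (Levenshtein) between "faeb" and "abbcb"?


Computing edit distance: "faeb" -> "abbcb"
DP table:
           a    b    b    c    b
      0    1    2    3    4    5
  f   1    1    2    3    4    5
  a   2    1    2    3    4    5
  e   3    2    2    3    4    5
  b   4    3    2    2    3    4
Edit distance = dp[4][5] = 4

4


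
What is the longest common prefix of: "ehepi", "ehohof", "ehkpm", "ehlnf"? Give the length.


Words: ehepi, ehohof, ehkpm, ehlnf
  Position 0: all 'e' => match
  Position 1: all 'h' => match
  Position 2: ('e', 'o', 'k', 'l') => mismatch, stop
LCP = "eh" (length 2)

2


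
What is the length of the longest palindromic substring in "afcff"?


Input: "afcff"
Checking substrings for palindromes:
  [1:4] "fcf" (len 3) => palindrome
  [3:5] "ff" (len 2) => palindrome
Longest palindromic substring: "fcf" with length 3

3


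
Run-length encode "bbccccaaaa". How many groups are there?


Input: bbccccaaaa
Scanning for consecutive runs:
  Group 1: 'b' x 2 (positions 0-1)
  Group 2: 'c' x 4 (positions 2-5)
  Group 3: 'a' x 4 (positions 6-9)
Total groups: 3

3


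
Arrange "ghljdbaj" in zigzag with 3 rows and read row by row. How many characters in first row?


Zigzag "ghljdbaj" into 3 rows:
Placing characters:
  'g' => row 0
  'h' => row 1
  'l' => row 2
  'j' => row 1
  'd' => row 0
  'b' => row 1
  'a' => row 2
  'j' => row 1
Rows:
  Row 0: "gd"
  Row 1: "hjbj"
  Row 2: "la"
First row length: 2

2


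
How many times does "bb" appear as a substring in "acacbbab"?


Searching for "bb" in "acacbbab"
Scanning each position:
  Position 0: "ac" => no
  Position 1: "ca" => no
  Position 2: "ac" => no
  Position 3: "cb" => no
  Position 4: "bb" => MATCH
  Position 5: "ba" => no
  Position 6: "ab" => no
Total occurrences: 1

1


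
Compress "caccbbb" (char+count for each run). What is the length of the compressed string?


Input: caccbbb
Runs:
  'c' x 1 => "c1"
  'a' x 1 => "a1"
  'c' x 2 => "c2"
  'b' x 3 => "b3"
Compressed: "c1a1c2b3"
Compressed length: 8

8


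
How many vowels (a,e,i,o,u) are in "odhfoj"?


Input: odhfoj
Checking each character:
  'o' at position 0: vowel (running total: 1)
  'd' at position 1: consonant
  'h' at position 2: consonant
  'f' at position 3: consonant
  'o' at position 4: vowel (running total: 2)
  'j' at position 5: consonant
Total vowels: 2

2


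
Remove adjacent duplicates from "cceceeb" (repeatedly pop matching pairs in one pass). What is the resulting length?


Input: cceceeb
Stack-based adjacent duplicate removal:
  Read 'c': push. Stack: c
  Read 'c': matches stack top 'c' => pop. Stack: (empty)
  Read 'e': push. Stack: e
  Read 'c': push. Stack: ec
  Read 'e': push. Stack: ece
  Read 'e': matches stack top 'e' => pop. Stack: ec
  Read 'b': push. Stack: ecb
Final stack: "ecb" (length 3)

3


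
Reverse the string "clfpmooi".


Input: clfpmooi
Reading characters right to left:
  Position 7: 'i'
  Position 6: 'o'
  Position 5: 'o'
  Position 4: 'm'
  Position 3: 'p'
  Position 2: 'f'
  Position 1: 'l'
  Position 0: 'c'
Reversed: ioompflc

ioompflc


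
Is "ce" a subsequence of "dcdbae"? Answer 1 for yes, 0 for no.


Check if "ce" is a subsequence of "dcdbae"
Greedy scan:
  Position 0 ('d'): no match needed
  Position 1 ('c'): matches sub[0] = 'c'
  Position 2 ('d'): no match needed
  Position 3 ('b'): no match needed
  Position 4 ('a'): no match needed
  Position 5 ('e'): matches sub[1] = 'e'
All 2 characters matched => is a subsequence

1


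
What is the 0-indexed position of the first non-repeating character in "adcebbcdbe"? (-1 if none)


Input: adcebbcdbe
Character frequencies:
  'a': 1
  'b': 3
  'c': 2
  'd': 2
  'e': 2
Scanning left to right for freq == 1:
  Position 0 ('a'): unique! => answer = 0

0


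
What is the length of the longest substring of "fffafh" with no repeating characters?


Input: "fffafh"
Sliding window (track last position of each char):
  Position 0 ('f'): window [0,0] length 1 -- new best
  Position 1 ('f'): repeat (last at 0), move window start to 1
  Position 1 ('f'): window [1,1] length 1
  Position 2 ('f'): repeat (last at 1), move window start to 2
  Position 2 ('f'): window [2,2] length 1
  Position 3 ('a'): window [2,3] length 2 -- new best
  Position 4 ('f'): repeat (last at 2), move window start to 3
  Position 4 ('f'): window [3,4] length 2
  Position 5 ('h'): window [3,5] length 3 -- new best
Longest substring with no repeats: "afh" with length 3

3


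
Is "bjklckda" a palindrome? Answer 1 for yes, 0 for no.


Input: bjklckda
Reversed: adkclkjb
  Compare pos 0 ('b') with pos 7 ('a'): MISMATCH
  Compare pos 1 ('j') with pos 6 ('d'): MISMATCH
  Compare pos 2 ('k') with pos 5 ('k'): match
  Compare pos 3 ('l') with pos 4 ('c'): MISMATCH
Result: not a palindrome

0


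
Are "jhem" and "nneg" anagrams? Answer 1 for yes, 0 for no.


Strings: "jhem", "nneg"
Sorted first:  ehjm
Sorted second: egnn
Differ at position 1: 'h' vs 'g' => not anagrams

0


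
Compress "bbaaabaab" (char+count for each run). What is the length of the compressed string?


Input: bbaaabaab
Runs:
  'b' x 2 => "b2"
  'a' x 3 => "a3"
  'b' x 1 => "b1"
  'a' x 2 => "a2"
  'b' x 1 => "b1"
Compressed: "b2a3b1a2b1"
Compressed length: 10

10


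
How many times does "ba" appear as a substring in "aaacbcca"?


Searching for "ba" in "aaacbcca"
Scanning each position:
  Position 0: "aa" => no
  Position 1: "aa" => no
  Position 2: "ac" => no
  Position 3: "cb" => no
  Position 4: "bc" => no
  Position 5: "cc" => no
  Position 6: "ca" => no
Total occurrences: 0

0


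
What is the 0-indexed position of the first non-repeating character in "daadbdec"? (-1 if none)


Input: daadbdec
Character frequencies:
  'a': 2
  'b': 1
  'c': 1
  'd': 3
  'e': 1
Scanning left to right for freq == 1:
  Position 0 ('d'): freq=3, skip
  Position 1 ('a'): freq=2, skip
  Position 2 ('a'): freq=2, skip
  Position 3 ('d'): freq=3, skip
  Position 4 ('b'): unique! => answer = 4

4


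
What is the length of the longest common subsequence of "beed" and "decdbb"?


LCS of "beed" and "decdbb"
DP table:
           d    e    c    d    b    b
      0    0    0    0    0    0    0
  b   0    0    0    0    0    1    1
  e   0    0    1    1    1    1    1
  e   0    0    1    1    1    1    1
  d   0    1    1    1    2    2    2
LCS length = dp[4][6] = 2

2


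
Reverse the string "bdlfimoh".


Input: bdlfimoh
Reading characters right to left:
  Position 7: 'h'
  Position 6: 'o'
  Position 5: 'm'
  Position 4: 'i'
  Position 3: 'f'
  Position 2: 'l'
  Position 1: 'd'
  Position 0: 'b'
Reversed: homifldb

homifldb


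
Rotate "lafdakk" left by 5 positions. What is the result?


Input: "lafdakk", rotate left by 5
First 5 characters: "lafda"
Remaining characters: "kk"
Concatenate remaining + first: "kk" + "lafda" = "kklafda"

kklafda


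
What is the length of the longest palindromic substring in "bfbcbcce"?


Input: "bfbcbcce"
Checking substrings for palindromes:
  [0:3] "bfb" (len 3) => palindrome
  [2:5] "bcb" (len 3) => palindrome
  [3:6] "cbc" (len 3) => palindrome
  [5:7] "cc" (len 2) => palindrome
Longest palindromic substring: "bfb" with length 3

3


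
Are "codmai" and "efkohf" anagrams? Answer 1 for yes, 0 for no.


Strings: "codmai", "efkohf"
Sorted first:  acdimo
Sorted second: effhko
Differ at position 0: 'a' vs 'e' => not anagrams

0


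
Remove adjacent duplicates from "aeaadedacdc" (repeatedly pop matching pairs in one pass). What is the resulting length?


Input: aeaadedacdc
Stack-based adjacent duplicate removal:
  Read 'a': push. Stack: a
  Read 'e': push. Stack: ae
  Read 'a': push. Stack: aea
  Read 'a': matches stack top 'a' => pop. Stack: ae
  Read 'd': push. Stack: aed
  Read 'e': push. Stack: aede
  Read 'd': push. Stack: aeded
  Read 'a': push. Stack: aededa
  Read 'c': push. Stack: aededac
  Read 'd': push. Stack: aededacd
  Read 'c': push. Stack: aededacdc
Final stack: "aededacdc" (length 9)

9


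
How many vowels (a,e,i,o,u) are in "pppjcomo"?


Input: pppjcomo
Checking each character:
  'p' at position 0: consonant
  'p' at position 1: consonant
  'p' at position 2: consonant
  'j' at position 3: consonant
  'c' at position 4: consonant
  'o' at position 5: vowel (running total: 1)
  'm' at position 6: consonant
  'o' at position 7: vowel (running total: 2)
Total vowels: 2

2


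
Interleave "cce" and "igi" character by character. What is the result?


Interleaving "cce" and "igi":
  Position 0: 'c' from first, 'i' from second => "ci"
  Position 1: 'c' from first, 'g' from second => "cg"
  Position 2: 'e' from first, 'i' from second => "ei"
Result: cicgei

cicgei


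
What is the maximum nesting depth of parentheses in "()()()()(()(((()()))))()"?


Input: "()()()()(()(((()()))))()"
Tracking depth:
  Position 0 '(': depth becomes 1
  Position 1 ')': depth becomes 0
  Position 2 '(': depth becomes 1
  Position 3 ')': depth becomes 0
  Position 4 '(': depth becomes 1
  Position 5 ')': depth becomes 0
  Position 6 '(': depth becomes 1
  Position 7 ')': depth becomes 0
  Position 8 '(': depth becomes 1
  Position 9 '(': depth becomes 2
  Position 10 ')': depth becomes 1
  Position 11 '(': depth becomes 2
  Position 12 '(': depth becomes 3
  Position 13 '(': depth becomes 4
  Position 14 '(': depth becomes 5
  Position 15 ')': depth becomes 4
  Position 16 '(': depth becomes 5
  Position 17 ')': depth becomes 4
  Position 18 ')': depth becomes 3
  Position 19 ')': depth becomes 2
  Position 20 ')': depth becomes 1
  Position 21 ')': depth becomes 0
  Position 22 '(': depth becomes 1
  Position 23 ')': depth becomes 0
Maximum depth reached: 5

5


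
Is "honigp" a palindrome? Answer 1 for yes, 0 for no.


Input: honigp
Reversed: pginoh
  Compare pos 0 ('h') with pos 5 ('p'): MISMATCH
  Compare pos 1 ('o') with pos 4 ('g'): MISMATCH
  Compare pos 2 ('n') with pos 3 ('i'): MISMATCH
Result: not a palindrome

0


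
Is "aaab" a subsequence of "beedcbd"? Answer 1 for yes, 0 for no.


Check if "aaab" is a subsequence of "beedcbd"
Greedy scan:
  Position 0 ('b'): no match needed
  Position 1 ('e'): no match needed
  Position 2 ('e'): no match needed
  Position 3 ('d'): no match needed
  Position 4 ('c'): no match needed
  Position 5 ('b'): no match needed
  Position 6 ('d'): no match needed
Only matched 0/4 characters => not a subsequence

0


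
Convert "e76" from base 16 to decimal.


Input: "e76" in base 16
Positional expansion:
  Digit 'e' (value 14) x 16^2 = 3584
  Digit '7' (value 7) x 16^1 = 112
  Digit '6' (value 6) x 16^0 = 6
Sum = 3702

3702


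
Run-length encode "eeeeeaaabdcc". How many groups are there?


Input: eeeeeaaabdcc
Scanning for consecutive runs:
  Group 1: 'e' x 5 (positions 0-4)
  Group 2: 'a' x 3 (positions 5-7)
  Group 3: 'b' x 1 (positions 8-8)
  Group 4: 'd' x 1 (positions 9-9)
  Group 5: 'c' x 2 (positions 10-11)
Total groups: 5

5


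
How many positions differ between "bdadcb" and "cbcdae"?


Comparing "bdadcb" and "cbcdae" position by position:
  Position 0: 'b' vs 'c' => DIFFER
  Position 1: 'd' vs 'b' => DIFFER
  Position 2: 'a' vs 'c' => DIFFER
  Position 3: 'd' vs 'd' => same
  Position 4: 'c' vs 'a' => DIFFER
  Position 5: 'b' vs 'e' => DIFFER
Positions that differ: 5

5


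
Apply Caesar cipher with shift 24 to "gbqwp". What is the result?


Caesar cipher: shift "gbqwp" by 24
  'g' (pos 6) + 24 = pos 4 = 'e'
  'b' (pos 1) + 24 = pos 25 = 'z'
  'q' (pos 16) + 24 = pos 14 = 'o'
  'w' (pos 22) + 24 = pos 20 = 'u'
  'p' (pos 15) + 24 = pos 13 = 'n'
Result: ezoun

ezoun


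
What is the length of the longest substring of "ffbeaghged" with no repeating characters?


Input: "ffbeaghged"
Sliding window (track last position of each char):
  Position 0 ('f'): window [0,0] length 1 -- new best
  Position 1 ('f'): repeat (last at 0), move window start to 1
  Position 1 ('f'): window [1,1] length 1
  Position 2 ('b'): window [1,2] length 2 -- new best
  Position 3 ('e'): window [1,3] length 3 -- new best
  Position 4 ('a'): window [1,4] length 4 -- new best
  Position 5 ('g'): window [1,5] length 5 -- new best
  Position 6 ('h'): window [1,6] length 6 -- new best
  Position 7 ('g'): repeat (last at 5), move window start to 6
  Position 7 ('g'): window [6,7] length 2
  Position 8 ('e'): window [6,8] length 3
  Position 9 ('d'): window [6,9] length 4
Longest substring with no repeats: "fbeagh" with length 6

6


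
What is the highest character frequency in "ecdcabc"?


Input: ecdcabc
Character counts:
  'a': 1
  'b': 1
  'c': 3
  'd': 1
  'e': 1
Maximum frequency: 3

3


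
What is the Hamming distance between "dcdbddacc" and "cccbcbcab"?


Comparing "dcdbddacc" and "cccbcbcab" position by position:
  Position 0: 'd' vs 'c' => differ
  Position 1: 'c' vs 'c' => same
  Position 2: 'd' vs 'c' => differ
  Position 3: 'b' vs 'b' => same
  Position 4: 'd' vs 'c' => differ
  Position 5: 'd' vs 'b' => differ
  Position 6: 'a' vs 'c' => differ
  Position 7: 'c' vs 'a' => differ
  Position 8: 'c' vs 'b' => differ
Total differences (Hamming distance): 7

7


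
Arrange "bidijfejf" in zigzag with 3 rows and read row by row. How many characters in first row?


Zigzag "bidijfejf" into 3 rows:
Placing characters:
  'b' => row 0
  'i' => row 1
  'd' => row 2
  'i' => row 1
  'j' => row 0
  'f' => row 1
  'e' => row 2
  'j' => row 1
  'f' => row 0
Rows:
  Row 0: "bjf"
  Row 1: "iifj"
  Row 2: "de"
First row length: 3

3


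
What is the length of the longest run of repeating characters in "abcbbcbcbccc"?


Input: "abcbbcbcbccc"
Scanning for longest run:
  Position 1 ('b'): new char, reset run to 1
  Position 2 ('c'): new char, reset run to 1
  Position 3 ('b'): new char, reset run to 1
  Position 4 ('b'): continues run of 'b', length=2
  Position 5 ('c'): new char, reset run to 1
  Position 6 ('b'): new char, reset run to 1
  Position 7 ('c'): new char, reset run to 1
  Position 8 ('b'): new char, reset run to 1
  Position 9 ('c'): new char, reset run to 1
  Position 10 ('c'): continues run of 'c', length=2
  Position 11 ('c'): continues run of 'c', length=3
Longest run: 'c' with length 3

3


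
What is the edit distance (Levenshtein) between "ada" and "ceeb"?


Computing edit distance: "ada" -> "ceeb"
DP table:
           c    e    e    b
      0    1    2    3    4
  a   1    1    2    3    4
  d   2    2    2    3    4
  a   3    3    3    3    4
Edit distance = dp[3][4] = 4

4


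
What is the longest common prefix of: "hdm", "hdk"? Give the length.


Words: hdm, hdk
  Position 0: all 'h' => match
  Position 1: all 'd' => match
  Position 2: ('m', 'k') => mismatch, stop
LCP = "hd" (length 2)

2


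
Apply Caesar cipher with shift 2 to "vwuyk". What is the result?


Caesar cipher: shift "vwuyk" by 2
  'v' (pos 21) + 2 = pos 23 = 'x'
  'w' (pos 22) + 2 = pos 24 = 'y'
  'u' (pos 20) + 2 = pos 22 = 'w'
  'y' (pos 24) + 2 = pos 0 = 'a'
  'k' (pos 10) + 2 = pos 12 = 'm'
Result: xywam

xywam


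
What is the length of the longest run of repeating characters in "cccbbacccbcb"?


Input: "cccbbacccbcb"
Scanning for longest run:
  Position 1 ('c'): continues run of 'c', length=2
  Position 2 ('c'): continues run of 'c', length=3
  Position 3 ('b'): new char, reset run to 1
  Position 4 ('b'): continues run of 'b', length=2
  Position 5 ('a'): new char, reset run to 1
  Position 6 ('c'): new char, reset run to 1
  Position 7 ('c'): continues run of 'c', length=2
  Position 8 ('c'): continues run of 'c', length=3
  Position 9 ('b'): new char, reset run to 1
  Position 10 ('c'): new char, reset run to 1
  Position 11 ('b'): new char, reset run to 1
Longest run: 'c' with length 3

3


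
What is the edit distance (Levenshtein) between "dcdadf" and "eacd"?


Computing edit distance: "dcdadf" -> "eacd"
DP table:
           e    a    c    d
      0    1    2    3    4
  d   1    1    2    3    3
  c   2    2    2    2    3
  d   3    3    3    3    2
  a   4    4    3    4    3
  d   5    5    4    4    4
  f   6    6    5    5    5
Edit distance = dp[6][4] = 5

5


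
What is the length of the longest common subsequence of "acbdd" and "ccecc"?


LCS of "acbdd" and "ccecc"
DP table:
           c    c    e    c    c
      0    0    0    0    0    0
  a   0    0    0    0    0    0
  c   0    1    1    1    1    1
  b   0    1    1    1    1    1
  d   0    1    1    1    1    1
  d   0    1    1    1    1    1
LCS length = dp[5][5] = 1

1


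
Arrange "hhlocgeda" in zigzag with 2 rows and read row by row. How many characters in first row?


Zigzag "hhlocgeda" into 2 rows:
Placing characters:
  'h' => row 0
  'h' => row 1
  'l' => row 0
  'o' => row 1
  'c' => row 0
  'g' => row 1
  'e' => row 0
  'd' => row 1
  'a' => row 0
Rows:
  Row 0: "hlcea"
  Row 1: "hogd"
First row length: 5

5


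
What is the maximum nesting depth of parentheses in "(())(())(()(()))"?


Input: "(())(())(()(()))"
Tracking depth:
  Position 0 '(': depth becomes 1
  Position 1 '(': depth becomes 2
  Position 2 ')': depth becomes 1
  Position 3 ')': depth becomes 0
  Position 4 '(': depth becomes 1
  Position 5 '(': depth becomes 2
  Position 6 ')': depth becomes 1
  Position 7 ')': depth becomes 0
  Position 8 '(': depth becomes 1
  Position 9 '(': depth becomes 2
  Position 10 ')': depth becomes 1
  Position 11 '(': depth becomes 2
  Position 12 '(': depth becomes 3
  Position 13 ')': depth becomes 2
  Position 14 ')': depth becomes 1
  Position 15 ')': depth becomes 0
Maximum depth reached: 3

3


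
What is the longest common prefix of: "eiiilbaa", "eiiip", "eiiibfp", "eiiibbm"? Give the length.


Words: eiiilbaa, eiiip, eiiibfp, eiiibbm
  Position 0: all 'e' => match
  Position 1: all 'i' => match
  Position 2: all 'i' => match
  Position 3: all 'i' => match
  Position 4: ('l', 'p', 'b', 'b') => mismatch, stop
LCP = "eiii" (length 4)

4


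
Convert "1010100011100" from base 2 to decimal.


Input: "1010100011100" in base 2
Positional expansion:
  Digit '1' (value 1) x 2^12 = 4096
  Digit '0' (value 0) x 2^11 = 0
  Digit '1' (value 1) x 2^10 = 1024
  Digit '0' (value 0) x 2^9 = 0
  Digit '1' (value 1) x 2^8 = 256
  Digit '0' (value 0) x 2^7 = 0
  Digit '0' (value 0) x 2^6 = 0
  Digit '0' (value 0) x 2^5 = 0
  Digit '1' (value 1) x 2^4 = 16
  Digit '1' (value 1) x 2^3 = 8
  Digit '1' (value 1) x 2^2 = 4
  Digit '0' (value 0) x 2^1 = 0
  Digit '0' (value 0) x 2^0 = 0
Sum = 5404

5404


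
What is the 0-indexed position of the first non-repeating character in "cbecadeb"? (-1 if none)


Input: cbecadeb
Character frequencies:
  'a': 1
  'b': 2
  'c': 2
  'd': 1
  'e': 2
Scanning left to right for freq == 1:
  Position 0 ('c'): freq=2, skip
  Position 1 ('b'): freq=2, skip
  Position 2 ('e'): freq=2, skip
  Position 3 ('c'): freq=2, skip
  Position 4 ('a'): unique! => answer = 4

4


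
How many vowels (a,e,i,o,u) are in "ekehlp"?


Input: ekehlp
Checking each character:
  'e' at position 0: vowel (running total: 1)
  'k' at position 1: consonant
  'e' at position 2: vowel (running total: 2)
  'h' at position 3: consonant
  'l' at position 4: consonant
  'p' at position 5: consonant
Total vowels: 2

2


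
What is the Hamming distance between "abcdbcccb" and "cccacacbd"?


Comparing "abcdbcccb" and "cccacacbd" position by position:
  Position 0: 'a' vs 'c' => differ
  Position 1: 'b' vs 'c' => differ
  Position 2: 'c' vs 'c' => same
  Position 3: 'd' vs 'a' => differ
  Position 4: 'b' vs 'c' => differ
  Position 5: 'c' vs 'a' => differ
  Position 6: 'c' vs 'c' => same
  Position 7: 'c' vs 'b' => differ
  Position 8: 'b' vs 'd' => differ
Total differences (Hamming distance): 7

7


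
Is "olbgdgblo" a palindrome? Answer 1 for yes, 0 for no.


Input: olbgdgblo
Reversed: olbgdgblo
  Compare pos 0 ('o') with pos 8 ('o'): match
  Compare pos 1 ('l') with pos 7 ('l'): match
  Compare pos 2 ('b') with pos 6 ('b'): match
  Compare pos 3 ('g') with pos 5 ('g'): match
Result: palindrome

1


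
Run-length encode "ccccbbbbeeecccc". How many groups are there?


Input: ccccbbbbeeecccc
Scanning for consecutive runs:
  Group 1: 'c' x 4 (positions 0-3)
  Group 2: 'b' x 4 (positions 4-7)
  Group 3: 'e' x 3 (positions 8-10)
  Group 4: 'c' x 4 (positions 11-14)
Total groups: 4

4


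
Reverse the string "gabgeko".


Input: gabgeko
Reading characters right to left:
  Position 6: 'o'
  Position 5: 'k'
  Position 4: 'e'
  Position 3: 'g'
  Position 2: 'b'
  Position 1: 'a'
  Position 0: 'g'
Reversed: okegbag

okegbag


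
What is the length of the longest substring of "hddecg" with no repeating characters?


Input: "hddecg"
Sliding window (track last position of each char):
  Position 0 ('h'): window [0,0] length 1 -- new best
  Position 1 ('d'): window [0,1] length 2 -- new best
  Position 2 ('d'): repeat (last at 1), move window start to 2
  Position 2 ('d'): window [2,2] length 1
  Position 3 ('e'): window [2,3] length 2
  Position 4 ('c'): window [2,4] length 3 -- new best
  Position 5 ('g'): window [2,5] length 4 -- new best
Longest substring with no repeats: "decg" with length 4

4


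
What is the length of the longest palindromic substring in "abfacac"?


Input: "abfacac"
Checking substrings for palindromes:
  [3:6] "aca" (len 3) => palindrome
  [4:7] "cac" (len 3) => palindrome
Longest palindromic substring: "aca" with length 3

3


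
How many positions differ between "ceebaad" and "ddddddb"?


Comparing "ceebaad" and "ddddddb" position by position:
  Position 0: 'c' vs 'd' => DIFFER
  Position 1: 'e' vs 'd' => DIFFER
  Position 2: 'e' vs 'd' => DIFFER
  Position 3: 'b' vs 'd' => DIFFER
  Position 4: 'a' vs 'd' => DIFFER
  Position 5: 'a' vs 'd' => DIFFER
  Position 6: 'd' vs 'b' => DIFFER
Positions that differ: 7

7


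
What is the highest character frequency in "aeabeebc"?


Input: aeabeebc
Character counts:
  'a': 2
  'b': 2
  'c': 1
  'e': 3
Maximum frequency: 3

3


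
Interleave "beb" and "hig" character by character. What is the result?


Interleaving "beb" and "hig":
  Position 0: 'b' from first, 'h' from second => "bh"
  Position 1: 'e' from first, 'i' from second => "ei"
  Position 2: 'b' from first, 'g' from second => "bg"
Result: bheibg

bheibg


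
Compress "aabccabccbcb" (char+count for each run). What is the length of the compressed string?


Input: aabccabccbcb
Runs:
  'a' x 2 => "a2"
  'b' x 1 => "b1"
  'c' x 2 => "c2"
  'a' x 1 => "a1"
  'b' x 1 => "b1"
  'c' x 2 => "c2"
  'b' x 1 => "b1"
  'c' x 1 => "c1"
  'b' x 1 => "b1"
Compressed: "a2b1c2a1b1c2b1c1b1"
Compressed length: 18

18


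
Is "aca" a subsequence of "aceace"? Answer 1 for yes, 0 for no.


Check if "aca" is a subsequence of "aceace"
Greedy scan:
  Position 0 ('a'): matches sub[0] = 'a'
  Position 1 ('c'): matches sub[1] = 'c'
  Position 2 ('e'): no match needed
  Position 3 ('a'): matches sub[2] = 'a'
  Position 4 ('c'): no match needed
  Position 5 ('e'): no match needed
All 3 characters matched => is a subsequence

1


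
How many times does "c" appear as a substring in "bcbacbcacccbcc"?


Searching for "c" in "bcbacbcacccbcc"
Scanning each position:
  Position 0: "b" => no
  Position 1: "c" => MATCH
  Position 2: "b" => no
  Position 3: "a" => no
  Position 4: "c" => MATCH
  Position 5: "b" => no
  Position 6: "c" => MATCH
  Position 7: "a" => no
  Position 8: "c" => MATCH
  Position 9: "c" => MATCH
  Position 10: "c" => MATCH
  Position 11: "b" => no
  Position 12: "c" => MATCH
  Position 13: "c" => MATCH
Total occurrences: 8

8


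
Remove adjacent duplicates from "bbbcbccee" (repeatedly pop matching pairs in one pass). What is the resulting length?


Input: bbbcbccee
Stack-based adjacent duplicate removal:
  Read 'b': push. Stack: b
  Read 'b': matches stack top 'b' => pop. Stack: (empty)
  Read 'b': push. Stack: b
  Read 'c': push. Stack: bc
  Read 'b': push. Stack: bcb
  Read 'c': push. Stack: bcbc
  Read 'c': matches stack top 'c' => pop. Stack: bcb
  Read 'e': push. Stack: bcbe
  Read 'e': matches stack top 'e' => pop. Stack: bcb
Final stack: "bcb" (length 3)

3


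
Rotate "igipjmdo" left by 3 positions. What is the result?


Input: "igipjmdo", rotate left by 3
First 3 characters: "igi"
Remaining characters: "pjmdo"
Concatenate remaining + first: "pjmdo" + "igi" = "pjmdoigi"

pjmdoigi


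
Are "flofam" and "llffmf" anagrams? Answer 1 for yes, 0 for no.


Strings: "flofam", "llffmf"
Sorted first:  afflmo
Sorted second: fffllm
Differ at position 0: 'a' vs 'f' => not anagrams

0


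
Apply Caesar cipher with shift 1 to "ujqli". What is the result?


Caesar cipher: shift "ujqli" by 1
  'u' (pos 20) + 1 = pos 21 = 'v'
  'j' (pos 9) + 1 = pos 10 = 'k'
  'q' (pos 16) + 1 = pos 17 = 'r'
  'l' (pos 11) + 1 = pos 12 = 'm'
  'i' (pos 8) + 1 = pos 9 = 'j'
Result: vkrmj

vkrmj


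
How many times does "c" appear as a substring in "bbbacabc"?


Searching for "c" in "bbbacabc"
Scanning each position:
  Position 0: "b" => no
  Position 1: "b" => no
  Position 2: "b" => no
  Position 3: "a" => no
  Position 4: "c" => MATCH
  Position 5: "a" => no
  Position 6: "b" => no
  Position 7: "c" => MATCH
Total occurrences: 2

2


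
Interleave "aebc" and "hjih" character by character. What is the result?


Interleaving "aebc" and "hjih":
  Position 0: 'a' from first, 'h' from second => "ah"
  Position 1: 'e' from first, 'j' from second => "ej"
  Position 2: 'b' from first, 'i' from second => "bi"
  Position 3: 'c' from first, 'h' from second => "ch"
Result: ahejbich

ahejbich


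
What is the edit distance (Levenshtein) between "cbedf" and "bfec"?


Computing edit distance: "cbedf" -> "bfec"
DP table:
           b    f    e    c
      0    1    2    3    4
  c   1    1    2    3    3
  b   2    1    2    3    4
  e   3    2    2    2    3
  d   4    3    3    3    3
  f   5    4    3    4    4
Edit distance = dp[5][4] = 4

4


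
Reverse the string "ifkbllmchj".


Input: ifkbllmchj
Reading characters right to left:
  Position 9: 'j'
  Position 8: 'h'
  Position 7: 'c'
  Position 6: 'm'
  Position 5: 'l'
  Position 4: 'l'
  Position 3: 'b'
  Position 2: 'k'
  Position 1: 'f'
  Position 0: 'i'
Reversed: jhcmllbkfi

jhcmllbkfi


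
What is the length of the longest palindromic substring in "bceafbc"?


Input: "bceafbc"
Checking substrings for palindromes:
  No multi-char palindromic substrings found
Longest palindromic substring: "b" with length 1

1


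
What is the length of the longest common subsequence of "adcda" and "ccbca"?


LCS of "adcda" and "ccbca"
DP table:
           c    c    b    c    a
      0    0    0    0    0    0
  a   0    0    0    0    0    1
  d   0    0    0    0    0    1
  c   0    1    1    1    1    1
  d   0    1    1    1    1    1
  a   0    1    1    1    1    2
LCS length = dp[5][5] = 2

2


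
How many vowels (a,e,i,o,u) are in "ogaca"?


Input: ogaca
Checking each character:
  'o' at position 0: vowel (running total: 1)
  'g' at position 1: consonant
  'a' at position 2: vowel (running total: 2)
  'c' at position 3: consonant
  'a' at position 4: vowel (running total: 3)
Total vowels: 3

3


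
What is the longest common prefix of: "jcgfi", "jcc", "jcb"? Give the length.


Words: jcgfi, jcc, jcb
  Position 0: all 'j' => match
  Position 1: all 'c' => match
  Position 2: ('g', 'c', 'b') => mismatch, stop
LCP = "jc" (length 2)

2


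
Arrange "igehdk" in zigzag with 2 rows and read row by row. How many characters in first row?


Zigzag "igehdk" into 2 rows:
Placing characters:
  'i' => row 0
  'g' => row 1
  'e' => row 0
  'h' => row 1
  'd' => row 0
  'k' => row 1
Rows:
  Row 0: "ied"
  Row 1: "ghk"
First row length: 3

3


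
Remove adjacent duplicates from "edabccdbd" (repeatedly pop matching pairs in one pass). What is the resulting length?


Input: edabccdbd
Stack-based adjacent duplicate removal:
  Read 'e': push. Stack: e
  Read 'd': push. Stack: ed
  Read 'a': push. Stack: eda
  Read 'b': push. Stack: edab
  Read 'c': push. Stack: edabc
  Read 'c': matches stack top 'c' => pop. Stack: edab
  Read 'd': push. Stack: edabd
  Read 'b': push. Stack: edabdb
  Read 'd': push. Stack: edabdbd
Final stack: "edabdbd" (length 7)

7


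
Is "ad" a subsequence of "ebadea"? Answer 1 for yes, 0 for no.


Check if "ad" is a subsequence of "ebadea"
Greedy scan:
  Position 0 ('e'): no match needed
  Position 1 ('b'): no match needed
  Position 2 ('a'): matches sub[0] = 'a'
  Position 3 ('d'): matches sub[1] = 'd'
  Position 4 ('e'): no match needed
  Position 5 ('a'): no match needed
All 2 characters matched => is a subsequence

1


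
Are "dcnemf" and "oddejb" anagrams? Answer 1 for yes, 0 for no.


Strings: "dcnemf", "oddejb"
Sorted first:  cdefmn
Sorted second: bddejo
Differ at position 0: 'c' vs 'b' => not anagrams

0


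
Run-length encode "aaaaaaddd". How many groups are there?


Input: aaaaaaddd
Scanning for consecutive runs:
  Group 1: 'a' x 6 (positions 0-5)
  Group 2: 'd' x 3 (positions 6-8)
Total groups: 2

2


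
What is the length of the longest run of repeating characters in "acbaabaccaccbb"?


Input: "acbaabaccaccbb"
Scanning for longest run:
  Position 1 ('c'): new char, reset run to 1
  Position 2 ('b'): new char, reset run to 1
  Position 3 ('a'): new char, reset run to 1
  Position 4 ('a'): continues run of 'a', length=2
  Position 5 ('b'): new char, reset run to 1
  Position 6 ('a'): new char, reset run to 1
  Position 7 ('c'): new char, reset run to 1
  Position 8 ('c'): continues run of 'c', length=2
  Position 9 ('a'): new char, reset run to 1
  Position 10 ('c'): new char, reset run to 1
  Position 11 ('c'): continues run of 'c', length=2
  Position 12 ('b'): new char, reset run to 1
  Position 13 ('b'): continues run of 'b', length=2
Longest run: 'a' with length 2

2


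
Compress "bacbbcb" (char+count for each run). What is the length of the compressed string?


Input: bacbbcb
Runs:
  'b' x 1 => "b1"
  'a' x 1 => "a1"
  'c' x 1 => "c1"
  'b' x 2 => "b2"
  'c' x 1 => "c1"
  'b' x 1 => "b1"
Compressed: "b1a1c1b2c1b1"
Compressed length: 12

12


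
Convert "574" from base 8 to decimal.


Input: "574" in base 8
Positional expansion:
  Digit '5' (value 5) x 8^2 = 320
  Digit '7' (value 7) x 8^1 = 56
  Digit '4' (value 4) x 8^0 = 4
Sum = 380

380


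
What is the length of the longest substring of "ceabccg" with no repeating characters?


Input: "ceabccg"
Sliding window (track last position of each char):
  Position 0 ('c'): window [0,0] length 1 -- new best
  Position 1 ('e'): window [0,1] length 2 -- new best
  Position 2 ('a'): window [0,2] length 3 -- new best
  Position 3 ('b'): window [0,3] length 4 -- new best
  Position 4 ('c'): repeat (last at 0), move window start to 1
  Position 4 ('c'): window [1,4] length 4
  Position 5 ('c'): repeat (last at 4), move window start to 5
  Position 5 ('c'): window [5,5] length 1
  Position 6 ('g'): window [5,6] length 2
Longest substring with no repeats: "ceab" with length 4

4


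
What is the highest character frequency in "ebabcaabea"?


Input: ebabcaabea
Character counts:
  'a': 4
  'b': 3
  'c': 1
  'e': 2
Maximum frequency: 4

4


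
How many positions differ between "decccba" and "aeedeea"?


Comparing "decccba" and "aeedeea" position by position:
  Position 0: 'd' vs 'a' => DIFFER
  Position 1: 'e' vs 'e' => same
  Position 2: 'c' vs 'e' => DIFFER
  Position 3: 'c' vs 'd' => DIFFER
  Position 4: 'c' vs 'e' => DIFFER
  Position 5: 'b' vs 'e' => DIFFER
  Position 6: 'a' vs 'a' => same
Positions that differ: 5

5


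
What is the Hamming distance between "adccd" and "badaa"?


Comparing "adccd" and "badaa" position by position:
  Position 0: 'a' vs 'b' => differ
  Position 1: 'd' vs 'a' => differ
  Position 2: 'c' vs 'd' => differ
  Position 3: 'c' vs 'a' => differ
  Position 4: 'd' vs 'a' => differ
Total differences (Hamming distance): 5

5


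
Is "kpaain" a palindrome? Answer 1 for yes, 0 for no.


Input: kpaain
Reversed: niaapk
  Compare pos 0 ('k') with pos 5 ('n'): MISMATCH
  Compare pos 1 ('p') with pos 4 ('i'): MISMATCH
  Compare pos 2 ('a') with pos 3 ('a'): match
Result: not a palindrome

0


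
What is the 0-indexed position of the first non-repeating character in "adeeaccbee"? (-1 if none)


Input: adeeaccbee
Character frequencies:
  'a': 2
  'b': 1
  'c': 2
  'd': 1
  'e': 4
Scanning left to right for freq == 1:
  Position 0 ('a'): freq=2, skip
  Position 1 ('d'): unique! => answer = 1

1


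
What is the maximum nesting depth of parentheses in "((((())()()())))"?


Input: "((((())()()())))"
Tracking depth:
  Position 0 '(': depth becomes 1
  Position 1 '(': depth becomes 2
  Position 2 '(': depth becomes 3
  Position 3 '(': depth becomes 4
  Position 4 '(': depth becomes 5
  Position 5 ')': depth becomes 4
  Position 6 ')': depth becomes 3
  Position 7 '(': depth becomes 4
  Position 8 ')': depth becomes 3
  Position 9 '(': depth becomes 4
  Position 10 ')': depth becomes 3
  Position 11 '(': depth becomes 4
  Position 12 ')': depth becomes 3
  Position 13 ')': depth becomes 2
  Position 14 ')': depth becomes 1
  Position 15 ')': depth becomes 0
Maximum depth reached: 5

5


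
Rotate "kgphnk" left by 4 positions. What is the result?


Input: "kgphnk", rotate left by 4
First 4 characters: "kgph"
Remaining characters: "nk"
Concatenate remaining + first: "nk" + "kgph" = "nkkgph"

nkkgph


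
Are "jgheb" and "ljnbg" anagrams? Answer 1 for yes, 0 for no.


Strings: "jgheb", "ljnbg"
Sorted first:  beghj
Sorted second: bgjln
Differ at position 1: 'e' vs 'g' => not anagrams

0


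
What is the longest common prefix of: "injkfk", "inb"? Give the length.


Words: injkfk, inb
  Position 0: all 'i' => match
  Position 1: all 'n' => match
  Position 2: ('j', 'b') => mismatch, stop
LCP = "in" (length 2)

2


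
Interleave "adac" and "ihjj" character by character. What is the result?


Interleaving "adac" and "ihjj":
  Position 0: 'a' from first, 'i' from second => "ai"
  Position 1: 'd' from first, 'h' from second => "dh"
  Position 2: 'a' from first, 'j' from second => "aj"
  Position 3: 'c' from first, 'j' from second => "cj"
Result: aidhajcj

aidhajcj


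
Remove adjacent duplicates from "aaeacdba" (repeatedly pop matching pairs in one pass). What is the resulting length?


Input: aaeacdba
Stack-based adjacent duplicate removal:
  Read 'a': push. Stack: a
  Read 'a': matches stack top 'a' => pop. Stack: (empty)
  Read 'e': push. Stack: e
  Read 'a': push. Stack: ea
  Read 'c': push. Stack: eac
  Read 'd': push. Stack: eacd
  Read 'b': push. Stack: eacdb
  Read 'a': push. Stack: eacdba
Final stack: "eacdba" (length 6)

6


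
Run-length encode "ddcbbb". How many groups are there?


Input: ddcbbb
Scanning for consecutive runs:
  Group 1: 'd' x 2 (positions 0-1)
  Group 2: 'c' x 1 (positions 2-2)
  Group 3: 'b' x 3 (positions 3-5)
Total groups: 3

3


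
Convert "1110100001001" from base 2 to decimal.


Input: "1110100001001" in base 2
Positional expansion:
  Digit '1' (value 1) x 2^12 = 4096
  Digit '1' (value 1) x 2^11 = 2048
  Digit '1' (value 1) x 2^10 = 1024
  Digit '0' (value 0) x 2^9 = 0
  Digit '1' (value 1) x 2^8 = 256
  Digit '0' (value 0) x 2^7 = 0
  Digit '0' (value 0) x 2^6 = 0
  Digit '0' (value 0) x 2^5 = 0
  Digit '0' (value 0) x 2^4 = 0
  Digit '1' (value 1) x 2^3 = 8
  Digit '0' (value 0) x 2^2 = 0
  Digit '0' (value 0) x 2^1 = 0
  Digit '1' (value 1) x 2^0 = 1
Sum = 7433

7433


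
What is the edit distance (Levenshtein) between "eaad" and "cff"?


Computing edit distance: "eaad" -> "cff"
DP table:
           c    f    f
      0    1    2    3
  e   1    1    2    3
  a   2    2    2    3
  a   3    3    3    3
  d   4    4    4    4
Edit distance = dp[4][3] = 4

4
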